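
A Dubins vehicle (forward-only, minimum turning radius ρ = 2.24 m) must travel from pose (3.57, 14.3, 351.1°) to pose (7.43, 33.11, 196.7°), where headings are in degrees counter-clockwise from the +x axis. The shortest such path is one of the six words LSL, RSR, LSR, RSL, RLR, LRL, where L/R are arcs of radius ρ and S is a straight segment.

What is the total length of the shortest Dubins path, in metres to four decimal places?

Let ψ = atan2(Δy, Δx) = atan2(18.81, 3.86) = 78.4033° be the start→goal bearing.
Normalize: d = |goal − start| / ρ = 19.201971/2.24 = 8.572309, α = (θ_start − ψ) mod 360° = 272.6967° = 4.759455 rad, β = (θ_goal − ψ) mod 360° = 118.2967° = 2.064666 rad.
Common terms: sin α = -0.998893, cos α = 0.047048, sin β = 0.880505, cos β = -0.474037, cos(α−β) = -0.901833, d² = 73.484475. Work in radians in the unit-radius frame; every candidate has L = ρ·(t + p + q).
LSL: p² = 2 + d² − 2cos(α−β) + 2d(sin α − sin β) = 45.066589; p = √p² = 6.713165; φ = atan2(cos β − cos α, d + sin α − sin β) = -0.077700 rad; t = (φ − α) mod 2π = 1.446031 rad, q = (β − φ) mod 2π = 2.142366 rad → L = 2.24·(1.446031 + 6.713165 + 2.142366) = 2.24·10.301562 = 23.075500 m
RSR: p² = 2 + d² − 2cos(α−β) + 2d(sin β − sin α) = 109.509690; p = √p² = 10.464688; φ = atan2(cos α − cos β, d − sin α + sin β) = 0.049815 rad; t = (α − φ) mod 2π = 4.709640 rad, q = (φ − β) mod 2π = 4.268334 rad → L = 2.24·(4.709640 + 10.464688 + 4.268334) = 2.24·19.442661 = 43.551562 m
LSR: p² = d² − 2 + 2cos(α−β) + 2d(sin α + sin β) = 67.651097; p = √p² = 8.225029; φ = atan2(−cos α − cos β, d + sin α + sin β) − atan2(−2, p) = 0.288996 rad; t = (φ − α) mod 2π = 1.812726 rad, q = (φ − β) mod 2π = 4.507515 rad → L = 2.24·(1.812726 + 8.225029 + 4.507515) = 2.24·14.545270 = 32.581404 m
RSL: p² = d² − 2 + 2cos(α−β) − 2d(sin α + sin β) = 71.710522; p = √p² = 8.468207; φ = atan2(cos α + cos β, d − sin α − sin β) − atan2(2, p) = -0.281020 rad; t = (α − φ) mod 2π = 5.040475 rad, q = (β − φ) mod 2π = 2.345686 rad → L = 2.24·(5.040475 + 8.468207 + 2.345686) = 2.24·15.854367 = 35.513783 m
RLR: c = (6 − d² + 2cos(α−β) + 2d(sin α − sin β))/8 = -12.688711, |c| > 1 → infeasible
LRL: c = (6 − d² + 2cos(α−β) − 2d(sin α − sin β))/8 = -4.633324, |c| > 1 → infeasible
Shortest: LSL with L = 23.075500 m ≈ 23.0755 m

23.0755 m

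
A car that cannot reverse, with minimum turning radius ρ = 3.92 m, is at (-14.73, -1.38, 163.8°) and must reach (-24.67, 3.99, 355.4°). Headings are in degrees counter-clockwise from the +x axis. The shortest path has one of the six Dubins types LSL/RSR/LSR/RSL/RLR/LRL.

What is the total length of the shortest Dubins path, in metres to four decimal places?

Let ψ = atan2(Δy, Δx) = atan2(5.37, -9.94) = 151.6202° be the start→goal bearing.
Normalize: d = |goal − start| / ρ = 11.297810/3.92 = 2.882094, α = (θ_start − ψ) mod 360° = 12.1798° = 0.212577 rad, β = (θ_goal − ψ) mod 360° = 203.7798° = 3.556628 rad.
Common terms: sin α = 0.210979, cos α = 0.977490, sin β = -0.403222, cos β = -0.915102, cos(α−β) = -0.979575, d² = 8.306467. Work in radians in the unit-radius frame; every candidate has L = ρ·(t + p + q).
LSL: p² = 2 + d² − 2cos(α−β) + 2d(sin α − sin β) = 15.805991; p = √p² = 3.975675; φ = atan2(cos β − cos α, d + sin α − sin β) = -0.496150 rad; t = (φ − α) mod 2π = 5.574459 rad, q = (β − φ) mod 2π = 4.052777 rad → L = 3.92·(5.574459 + 3.975675 + 4.052777) = 3.92·13.602911 = 53.323411 m
RSR: p² = 2 + d² − 2cos(α−β) + 2d(sin β − sin α) = 8.725245; p = √p² = 2.953853; φ = atan2(cos α − cos β, d − sin α + sin β) = 0.695436 rad; t = (α − φ) mod 2π = 5.800326 rad, q = (φ − β) mod 2π = 3.421993 rad → L = 3.92·(5.800326 + 2.953853 + 3.421993) = 3.92·12.176172 = 47.730596 m
LSR: p² = d² − 2 + 2cos(α−β) + 2d(sin α + sin β) = 3.239195; p = √p² = 1.799776; φ = atan2(−cos α − cos β, d + sin α + sin β) − atan2(−2, p) = 0.814853 rad; t = (φ − α) mod 2π = 0.602276 rad, q = (φ − β) mod 2π = 3.541411 rad → L = 3.92·(0.602276 + 1.799776 + 3.541411) = 3.92·5.943463 = 23.298377 m
RSL: p² = d² − 2 + 2cos(α−β) − 2d(sin α + sin β) = 5.455439; p = √p² = 2.335688; φ = atan2(cos α + cos β, d − sin α − sin β) − atan2(2, p) = -0.687837 rad; t = (α − φ) mod 2π = 0.900414 rad, q = (β − φ) mod 2π = 4.244465 rad → L = 3.92·(0.900414 + 2.335688 + 4.244465) = 3.92·7.480568 = 29.323825 m
RLR: c = (6 − d² + 2cos(α−β) + 2d(sin α − sin β))/8 = -0.090656; p = 2π − arccos c = 4.621609 rad; φ = atan2(cos α − cos β, d − sin α + sin β) = 0.695436 rad; t = (α − φ + p/2) mod 2π = 1.827945 rad, q = (α − β − t + p) mod 2π = 5.732798 rad → L = 3.92·(1.827945 + 4.621609 + 5.732798) = 3.92·12.182352 = 47.754819 m
LRL: c = (6 − d² + 2cos(α−β) − 2d(sin α − sin β))/8 = -0.975749; p = 2π − arccos c = 3.362273 rad; φ = atan2(cos β − cos α, d + sin α − sin β) = -0.496150 rad; t = (φ − α + p/2) mod 2π = 0.972410 rad, q = (β − α − t + p) mod 2π = 5.733914 rad → L = 3.92·(0.972410 + 3.362273 + 5.733914) = 3.92·10.068596 = 39.468897 m
Shortest: LSR with L = 23.298377 m ≈ 23.2984 m

23.2984 m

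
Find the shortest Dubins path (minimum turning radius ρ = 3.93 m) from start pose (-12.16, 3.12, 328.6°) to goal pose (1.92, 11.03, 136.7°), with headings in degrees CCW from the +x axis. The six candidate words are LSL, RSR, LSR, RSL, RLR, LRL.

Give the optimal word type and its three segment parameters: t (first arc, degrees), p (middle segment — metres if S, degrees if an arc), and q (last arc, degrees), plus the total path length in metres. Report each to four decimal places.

LSL: t = 41.6914°, p = 9.4898 m, q = 126.4086°, L = 21.0201 m

Let ψ = atan2(Δy, Δx) = atan2(7.91, 14.08) = 29.3268° be the start→goal bearing.
Normalize: d = |goal − start| / ρ = 16.149752/3.93 = 4.109352, α = (θ_start − ψ) mod 360° = 299.2732° = 5.223302 rad, β = (θ_goal − ψ) mod 360° = 107.3732° = 1.874015 rad.
Common terms: sin α = -0.872298, cos α = 0.488974, sin β = 0.954380, cos β = -0.298594, cos(α−β) = -0.978509, d² = 16.886772. Work in radians in the unit-radius frame; every candidate has L = ρ·(t + p + q).
LSL: p² = 2 + d² − 2cos(α−β) + 2d(sin α − sin β) = 5.830860; p = √p² = 2.414717; φ = atan2(cos β − cos α, d + sin α − sin β) = -0.332231 rad; t = (φ − α) mod 2π = 0.727652 rad, q = (β − φ) mod 2π = 2.206247 rad → L = 3.93·(0.727652 + 2.414717 + 2.206247) = 3.93·5.348616 = 21.020060 m
RSR: p² = 2 + d² − 2cos(α−β) + 2d(sin β − sin α) = 35.856720; p = √p² = 5.988048; φ = atan2(cos α − cos β, d − sin α + sin β) = 0.131905 rad; t = (α − φ) mod 2π = 5.091397 rad, q = (φ − β) mod 2π = 4.541075 rad → L = 3.93·(5.091397 + 5.988048 + 4.541075) = 3.93·15.620520 = 61.388644 m
LSR: p² = d² − 2 + 2cos(α−β) + 2d(sin α + sin β) = 13.604361; p = √p² = 3.688409; φ = atan2(−cos α − cos β, d + sin α + sin β) − atan2(−2, p) = 0.451475 rad; t = (φ − α) mod 2π = 1.511358 rad, q = (φ − β) mod 2π = 4.860645 rad → L = 3.93·(1.511358 + 3.688409 + 4.860645) = 3.93·10.060413 = 39.537422 m
RSL: p² = d² − 2 + 2cos(α−β) − 2d(sin α + sin β) = 12.255147; p = √p² = 3.500735; φ = atan2(cos α + cos β, d − sin α − sin β) − atan2(2, p) = -0.471818 rad; t = (α − φ) mod 2π = 5.695120 rad, q = (β − φ) mod 2π = 2.345833 rad → L = 3.93·(5.695120 + 3.500735 + 2.345833) = 3.93·11.541689 = 45.358837 m
RLR: c = (6 − d² + 2cos(α−β) + 2d(sin α − sin β))/8 = -3.482090, |c| > 1 → infeasible
LRL: c = (6 − d² + 2cos(α−β) − 2d(sin α − sin β))/8 = 0.271143; p = 2π − arccos c = 4.986969 rad; φ = atan2(cos β − cos α, d + sin α − sin β) = -0.332231 rad; t = (φ − α + p/2) mod 2π = 3.221136 rad, q = (β − α − t + p) mod 2π = 4.699731 rad → L = 3.93·(3.221136 + 4.986969 + 4.699731) = 3.93·12.907836 = 50.727796 m
Shortest: LSL with L = 21.020060 m ≈ 21.0201 m
Convert LSL to answer units (arcs ×180/π): t = 0.727652·180/π = 41.6914°, p = ρ·p = 3.93·2.414717 = 9.4898 m, q = 2.206247·180/π = 126.4086°, L = 21.0201 m.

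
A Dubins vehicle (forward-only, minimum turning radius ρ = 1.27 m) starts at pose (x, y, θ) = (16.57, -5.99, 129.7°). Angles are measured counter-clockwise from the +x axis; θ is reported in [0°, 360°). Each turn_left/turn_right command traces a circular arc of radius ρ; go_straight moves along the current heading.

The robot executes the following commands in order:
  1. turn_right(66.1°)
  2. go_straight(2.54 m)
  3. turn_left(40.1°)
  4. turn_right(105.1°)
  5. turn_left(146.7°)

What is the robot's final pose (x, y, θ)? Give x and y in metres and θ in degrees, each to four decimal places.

(19.6542, 2.4106, 145.3000°)

set_pose: (x, y, θ) = (16.5700, -5.9900, 129.7000°), ρ = 1.27
turn_right(66.1°): centre at ρ to the right, rotate −66.1° → (16.4096, -4.6141, 63.6000°)
go_straight(2.54): x += 2.54·cos θ, y += 2.54·sin θ → (17.5390, -2.3390, 63.6000°)
turn_left(40.1°): centre at ρ to the left, rotate +40.1° → (17.6353, -1.4735, 103.7000°)
turn_right(105.1°): centre at ρ to the right, rotate −105.1° → (18.9002, 0.0969, -1.4000° ≡ 358.6000°)
turn_left(146.7°): centre at ρ to the left, rotate +146.7° → (19.6542, 2.4106, 505.3000° ≡ 145.3000°)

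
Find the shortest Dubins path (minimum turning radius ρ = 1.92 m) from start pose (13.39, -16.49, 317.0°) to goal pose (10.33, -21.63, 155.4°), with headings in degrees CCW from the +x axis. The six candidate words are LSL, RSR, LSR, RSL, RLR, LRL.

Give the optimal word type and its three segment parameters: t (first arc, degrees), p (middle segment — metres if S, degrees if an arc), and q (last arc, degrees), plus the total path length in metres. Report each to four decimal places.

RSR: t = 72.5490°, p = 2.2058 m, q = 89.0510°, L = 7.6210 m

Let ψ = atan2(Δy, Δx) = atan2(-5.14, -3.06) = -120.7666° be the start→goal bearing.
Normalize: d = |goal − start| / ρ = 5.981906/1.92 = 3.115576, α = (θ_start − ψ) mod 360° = 77.7666° = 1.357284 rad, β = (θ_goal − ψ) mod 360° = 276.1666° = 4.820017 rad.
Common terms: sin α = 0.977293, cos α = 0.211894, sin β = -0.994214, cos β = 0.107420, cos(α−β) = -0.948876, d² = 9.706814. Work in radians in the unit-radius frame; every candidate has L = ρ·(t + p + q).
LSL: p² = 2 + d² − 2cos(α−β) + 2d(sin α − sin β) = 25.889322; p = √p² = 5.088155; φ = atan2(cos β − cos α, d + sin α − sin β) = -0.020534 rad; t = (φ − α) mod 2π = 4.905367 rad, q = (β − φ) mod 2π = 4.840551 rad → L = 1.92·(4.905367 + 5.088155 + 4.840551) = 1.92·14.834074 = 28.481421 m
RSR: p² = 2 + d² − 2cos(α−β) + 2d(sin β − sin α) = 1.319810; p = √p² = 1.148830; φ = atan2(cos α − cos β, d − sin α + sin β) = 0.091065 rad; t = (α − φ) mod 2π = 1.266219 rad, q = (φ − β) mod 2π = 1.554233 rad → L = 1.92·(1.266219 + 1.148830 + 1.554233) = 1.92·3.969282 = 7.621021 m
LSR: p² = d² − 2 + 2cos(α−β) + 2d(sin α + sin β) = 5.703625; p = √p² = 2.388226; φ = atan2(−cos α − cos β, d + sin α + sin β) − atan2(−2, p) = 0.594471 rad; t = (φ − α) mod 2π = 5.520372 rad, q = (φ − β) mod 2π = 2.057639 rad → L = 1.92·(5.520372 + 2.388226 + 2.057639) = 1.92·9.966238 = 19.135177 m
RSL: p² = d² − 2 + 2cos(α−β) − 2d(sin α + sin β) = 5.914500; p = √p² = 2.431974; φ = atan2(cos α + cos β, d − sin α − sin β) − atan2(2, p) = -0.586652 rad; t = (α − φ) mod 2π = 1.943936 rad, q = (β − φ) mod 2π = 5.406669 rad → L = 1.92·(1.943936 + 2.431974 + 5.406669) = 1.92·9.782580 = 18.782553 m
RLR: c = (6 − d² + 2cos(α−β) + 2d(sin α − sin β))/8 = 0.835024; p = 2π − arccos c = 5.700565 rad; φ = atan2(cos α − cos β, d − sin α + sin β) = 0.091065 rad; t = (α − φ + p/2) mod 2π = 4.116502 rad, q = (α − β − t + p) mod 2π = 4.404515 rad → L = 1.92·(4.116502 + 5.700565 + 4.404515) = 1.92·14.221582 = 27.305437 m
LRL: c = (6 − d² + 2cos(α−β) − 2d(sin α − sin β))/8 = -2.236165, |c| > 1 → infeasible
Shortest: RSR with L = 7.621021 m ≈ 7.6210 m
Convert RSR to answer units (arcs ×180/π): t = 1.266219·180/π = 72.5490°, p = ρ·p = 1.92·1.148830 = 2.2058 m, q = 1.554233·180/π = 89.0510°, L = 7.6210 m.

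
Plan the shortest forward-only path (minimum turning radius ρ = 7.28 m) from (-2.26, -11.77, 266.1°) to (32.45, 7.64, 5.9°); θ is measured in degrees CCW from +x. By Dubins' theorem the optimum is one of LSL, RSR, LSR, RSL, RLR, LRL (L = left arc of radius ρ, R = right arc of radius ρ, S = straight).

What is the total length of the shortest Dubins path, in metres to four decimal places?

51.7337 m

Let ψ = atan2(Δy, Δx) = atan2(19.41, 34.71) = 29.2141° be the start→goal bearing.
Normalize: d = |goal − start| / ρ = 39.768482/7.28 = 5.462704, α = (θ_start − ψ) mod 360° = 236.8859° = 4.134438 rad, β = (θ_goal − ψ) mod 360° = 336.6859° = 5.876277 rad.
Common terms: sin α = -0.837584, cos α = -0.546309, sin β = -0.395772, cos β = 0.918349, cos(α−β) = -0.170209, d² = 29.841131. Work in radians in the unit-radius frame; every candidate has L = ρ·(t + p + q).
LSL: p² = 2 + d² − 2cos(α−β) + 2d(sin α − sin β) = 27.354574; p = √p² = 5.230160; φ = atan2(cos β − cos α, d + sin α − sin β) = 0.283836 rad; t = (φ − α) mod 2π = 2.432583 rad, q = (β − φ) mod 2π = 5.592441 rad → L = 7.28·(2.432583 + 5.230160 + 5.592441) = 7.28·13.255184 = 96.497739 m
RSR: p² = 2 + d² − 2cos(α−β) + 2d(sin β − sin α) = 37.008526; p = √p² = 6.083463; φ = atan2(cos α − cos β, d − sin α + sin β) = -0.243149 rad; t = (α − φ) mod 2π = 4.377588 rad, q = (φ − β) mod 2π = 0.163759 rad → L = 7.28·(4.377588 + 6.083463 + 0.163759) = 7.28·10.624810 = 77.348617 m
LSR: p² = d² − 2 + 2cos(α−β) + 2d(sin α + sin β) = 14.025795; p = √p² = 3.745103; φ = atan2(−cos α − cos β, d + sin α + sin β) − atan2(−2, p) = 0.402760 rad; t = (φ − α) mod 2π = 2.551507 rad, q = (φ − β) mod 2π = 0.809668 rad → L = 7.28·(2.551507 + 3.745103 + 0.809668) = 7.28·7.106277 = 51.733700 m
RSL: p² = d² − 2 + 2cos(α−β) − 2d(sin α + sin β) = 40.975629; p = √p² = 6.401221; φ = atan2(cos α + cos β, d − sin α − sin β) − atan2(2, p) = -0.247327 rad; t = (α − φ) mod 2π = 4.381765 rad, q = (β − φ) mod 2π = 6.123604 rad → L = 7.28·(4.381765 + 6.401221 + 6.123604) = 7.28·16.906589 = 123.079970 m
RLR: c = (6 − d² + 2cos(α−β) + 2d(sin α − sin β))/8 = -3.626066, |c| > 1 → infeasible
LRL: c = (6 − d² + 2cos(α−β) − 2d(sin α − sin β))/8 = -2.419322, |c| > 1 → infeasible
Shortest: LSR with L = 51.733700 m ≈ 51.7337 m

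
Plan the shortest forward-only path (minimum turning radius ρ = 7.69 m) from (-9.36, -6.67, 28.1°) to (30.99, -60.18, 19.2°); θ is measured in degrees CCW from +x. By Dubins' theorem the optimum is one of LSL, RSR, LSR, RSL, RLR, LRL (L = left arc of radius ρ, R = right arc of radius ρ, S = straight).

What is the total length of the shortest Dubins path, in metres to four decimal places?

74.0275 m

Let ψ = atan2(Δy, Δx) = atan2(-53.51, 40.35) = -52.9813° be the start→goal bearing.
Normalize: d = |goal − start| / ρ = 67.018226/7.69 = 8.714984, α = (θ_start − ψ) mod 360° = 81.0813° = 1.415136 rad, β = (θ_goal − ψ) mod 360° = 72.1813° = 1.259802 rad.
Common terms: sin α = 0.987909, cos α = 0.155032, sin β = 0.952030, cos β = 0.306005, cos(α−β) = 0.987960, d² = 75.950944. Work in radians in the unit-radius frame; every candidate has L = ρ·(t + p + q).
LSL: p² = 2 + d² − 2cos(α−β) + 2d(sin α − sin β) = 76.600405; p = √p² = 8.752166; φ = atan2(cos β − cos α, d + sin α − sin β) = 0.017251 rad; t = (φ − α) mod 2π = 4.885300 rad, q = (β − φ) mod 2π = 1.242551 rad → L = 7.69·(4.885300 + 8.752166 + 1.242551) = 7.69·14.880017 = 114.427329 m
RSR: p² = 2 + d² − 2cos(α−β) + 2d(sin β − sin α) = 75.349643; p = √p² = 8.680417; φ = atan2(cos α − cos β, d − sin α + sin β) = -0.017393 rad; t = (α − φ) mod 2π = 1.432530 rad, q = (φ − β) mod 2π = 5.005990 rad → L = 7.69·(1.432530 + 8.680417 + 5.005990) = 7.69·15.118937 = 116.264624 m
LSR: p² = d² − 2 + 2cos(α−β) + 2d(sin α + sin β) = 109.739942; p = √p² = 10.475683; φ = atan2(−cos α − cos β, d + sin α + sin β) − atan2(−2, p) = 0.145405 rad; t = (φ − α) mod 2π = 5.013454 rad, q = (φ − β) mod 2π = 5.168788 rad → L = 7.69·(5.013454 + 10.475683 + 5.168788) = 7.69·20.657926 = 158.859450 m
RSL: p² = d² − 2 + 2cos(α−β) − 2d(sin α + sin β) = 42.113785; p = √p² = 6.489513; φ = atan2(cos α + cos β, d − sin α − sin β) − atan2(2, p) = -0.231008 rad; t = (α − φ) mod 2π = 1.646145 rad, q = (β − φ) mod 2π = 1.490811 rad → L = 7.69·(1.646145 + 6.489513 + 1.490811) = 7.69·9.626469 = 74.027546 m
RLR: c = (6 − d² + 2cos(α−β) + 2d(sin α − sin β))/8 = -8.418705, |c| > 1 → infeasible
LRL: c = (6 − d² + 2cos(α−β) − 2d(sin α − sin β))/8 = -8.575051, |c| > 1 → infeasible
Shortest: RSL with L = 74.027546 m ≈ 74.0275 m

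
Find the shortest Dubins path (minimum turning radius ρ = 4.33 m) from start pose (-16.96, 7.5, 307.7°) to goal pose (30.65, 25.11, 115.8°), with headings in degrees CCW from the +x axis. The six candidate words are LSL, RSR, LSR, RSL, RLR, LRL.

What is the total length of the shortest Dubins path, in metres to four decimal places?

55.0589 m

Let ψ = atan2(Δy, Δx) = atan2(17.61, 47.61) = 20.2984° be the start→goal bearing.
Normalize: d = |goal − start| / ρ = 50.762429/4.33 = 11.723425, α = (θ_start − ψ) mod 360° = 287.4016° = 5.016103 rad, β = (θ_goal − ψ) mod 360° = 95.5016° = 1.666817 rad.
Common terms: sin α = -0.954232, cos α = 0.299067, sin β = 0.995394, cos β = -0.095873, cos(α−β) = -0.978509, d² = 137.438687. Work in radians in the unit-radius frame; every candidate has L = ρ·(t + p + q).
LSL: p² = 2 + d² − 2cos(α−β) + 2d(sin α − sin β) = 95.683123; p = √p² = 9.781775; φ = atan2(cos β − cos α, d + sin α − sin β) = -0.040386 rad; t = (φ − α) mod 2π = 1.226696 rad, q = (β − φ) mod 2π = 1.707203 rad → L = 4.33·(1.226696 + 9.781775 + 1.707203) = 4.33·12.715674 = 55.058866 m
RSR: p² = 2 + d² − 2cos(α−β) + 2d(sin β − sin α) = 187.108287; p = √p² = 13.678753; φ = atan2(cos α − cos β, d − sin α + sin β) = 0.028877 rad; t = (α − φ) mod 2π = 4.987227 rad, q = (φ − β) mod 2π = 4.645245 rad → L = 4.33·(4.987227 + 13.678753 + 4.645245) = 4.33·23.311225 = 100.937605 m
LSR: p² = d² − 2 + 2cos(α−β) + 2d(sin α + sin β) = 134.446774; p = √p² = 11.595119; φ = atan2(−cos α − cos β, d + sin α + sin β) − atan2(−2, p) = 0.153536 rad; t = (φ − α) mod 2π = 1.420618 rad, q = (φ − β) mod 2π = 4.769904 rad → L = 4.33·(1.420618 + 11.595119 + 4.769904) = 4.33·17.785641 = 77.011823 m
RSL: p² = d² − 2 + 2cos(α−β) − 2d(sin α + sin β) = 132.516564; p = √p² = 11.511584; φ = atan2(cos α + cos β, d − sin α − sin β) − atan2(2, p) = -0.154629 rad; t = (α − φ) mod 2π = 5.170733 rad, q = (β − φ) mod 2π = 1.821446 rad → L = 4.33·(5.170733 + 11.511584 + 1.821446) = 4.33·18.503763 = 80.121293 m
RLR: c = (6 − d² + 2cos(α−β) + 2d(sin α − sin β))/8 = -22.388536, |c| > 1 → infeasible
LRL: c = (6 − d² + 2cos(α−β) − 2d(sin α − sin β))/8 = -10.960390, |c| > 1 → infeasible
Shortest: LSL with L = 55.058866 m ≈ 55.0589 m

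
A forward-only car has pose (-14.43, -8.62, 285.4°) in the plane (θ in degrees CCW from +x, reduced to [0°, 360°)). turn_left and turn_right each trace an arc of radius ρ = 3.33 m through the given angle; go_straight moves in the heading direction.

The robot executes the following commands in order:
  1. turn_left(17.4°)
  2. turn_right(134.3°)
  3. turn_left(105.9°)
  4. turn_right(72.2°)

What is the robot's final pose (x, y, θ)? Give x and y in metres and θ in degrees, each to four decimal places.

(-23.5277, -21.4639, 202.2000°)

set_pose: (x, y, θ) = (-14.4300, -8.6200, 285.4000°), ρ = 3.33
turn_left(17.4°): centre at ρ to the left, rotate +17.4° → (-14.0186, -9.5396, 302.8000°)
turn_right(134.3°): centre at ρ to the right, rotate −134.3° → (-17.4816, -14.6066, 168.5000°)
turn_left(105.9°): centre at ρ to the left, rotate +105.9° → (-21.4657, -18.1252, 274.4000°)
turn_right(72.2°): centre at ρ to the right, rotate −72.2° → (-23.5277, -21.4639, 202.2000°)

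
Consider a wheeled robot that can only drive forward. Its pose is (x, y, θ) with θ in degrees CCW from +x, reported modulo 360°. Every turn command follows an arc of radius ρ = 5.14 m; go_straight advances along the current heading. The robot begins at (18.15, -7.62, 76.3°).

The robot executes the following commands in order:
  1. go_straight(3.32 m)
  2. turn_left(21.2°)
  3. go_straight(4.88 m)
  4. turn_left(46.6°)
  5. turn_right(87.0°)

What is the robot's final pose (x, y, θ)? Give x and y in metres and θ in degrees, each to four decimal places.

set_pose: (x, y, θ) = (18.1500, -7.6200, 76.3000°), ρ = 5.14
go_straight(3.32): x += 3.32·cos θ, y += 3.32·sin θ → (18.9363, -4.3945, 76.3000°)
turn_left(21.2°): centre at ρ to the left, rotate +21.2° → (19.0386, -2.5062, 97.5000°)
go_straight(4.88): x += 4.88·cos θ, y += 4.88·sin θ → (18.4016, 2.3320, 97.5000°)
turn_left(46.6°): centre at ρ to the left, rotate +46.6° → (16.3195, 5.8248, 144.1000°)
turn_right(87.0°): centre at ρ to the right, rotate −87.0° → (15.0178, 12.7803, 57.1000°)

(15.0178, 12.7803, 57.1000°)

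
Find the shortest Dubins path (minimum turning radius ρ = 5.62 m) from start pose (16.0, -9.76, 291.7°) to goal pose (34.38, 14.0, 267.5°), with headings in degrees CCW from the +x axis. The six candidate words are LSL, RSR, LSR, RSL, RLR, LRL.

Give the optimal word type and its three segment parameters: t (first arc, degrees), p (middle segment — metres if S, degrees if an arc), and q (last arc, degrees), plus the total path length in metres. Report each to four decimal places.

LSR: t = 168.3095°, p = 20.2822 m, q = 192.5095°, L = 55.6741 m

Let ψ = atan2(Δy, Δx) = atan2(23.76, 18.38) = 52.2756° be the start→goal bearing.
Normalize: d = |goal − start| / ρ = 30.039341/5.62 = 5.345078, α = (θ_start − ψ) mod 360° = 239.4244° = 4.178745 rad, β = (θ_goal − ψ) mod 360° = 215.2244° = 3.756375 rad.
Common terms: sin α = -0.860959, cos α = -0.508674, sin β = -0.576781, cos β = -0.816899, cos(α−β) = 0.912120, d² = 28.569864. Work in radians in the unit-radius frame; every candidate has L = ρ·(t + p + q).
LSL: p² = 2 + d² − 2cos(α−β) + 2d(sin α − sin β) = 25.707712; p = √p² = 5.070277; φ = atan2(cos β − cos α, d + sin α − sin β) = -0.060828 rad; t = (φ − α) mod 2π = 2.043613 rad, q = (β − φ) mod 2π = 3.817203 rad → L = 5.62·(2.043613 + 5.070277 + 3.817203) = 5.62·10.931093 = 61.432743 m
RSR: p² = 2 + d² − 2cos(α−β) + 2d(sin β − sin α) = 31.783534; p = √p² = 5.637689; φ = atan2(cos α − cos β, d − sin α + sin β) = 0.054699 rad; t = (α − φ) mod 2π = 4.124045 rad, q = (φ − β) mod 2π = 2.581510 rad → L = 5.62·(4.124045 + 5.637689 + 2.581510) = 5.62·12.343244 = 69.369030 m
LSR: p² = d² − 2 + 2cos(α−β) + 2d(sin α + sin β) = 13.024442; p = √p² = 3.608939; φ = atan2(−cos α − cos β, d + sin α + sin β) − atan2(−2, p) = 0.833114 rad; t = (φ − α) mod 2π = 2.937555 rad, q = (φ − β) mod 2π = 3.359925 rad → L = 5.62·(2.937555 + 3.608939 + 3.359925) = 5.62·9.906419 = 55.674076 m
RSL: p² = d² − 2 + 2cos(α−β) − 2d(sin α + sin β) = 43.763766; p = √p² = 6.615419; φ = atan2(cos α + cos β, d − sin α − sin β) − atan2(2, p) = -0.486586 rad; t = (α − φ) mod 2π = 4.665331 rad, q = (β − φ) mod 2π = 4.242961 rad → L = 5.62·(4.665331 + 6.615419 + 4.242961) = 5.62·15.523710 = 87.243252 m
RLR: c = (6 − d² + 2cos(α−β) + 2d(sin α − sin β))/8 = -2.972942, |c| > 1 → infeasible
LRL: c = (6 − d² + 2cos(α−β) − 2d(sin α − sin β))/8 = -2.213464, |c| > 1 → infeasible
Shortest: LSR with L = 55.674076 m ≈ 55.6741 m
Convert LSR to answer units (arcs ×180/π): t = 2.937555·180/π = 168.3095°, p = ρ·p = 5.62·3.608939 = 20.2822 m, q = 3.359925·180/π = 192.5095°, L = 55.6741 m.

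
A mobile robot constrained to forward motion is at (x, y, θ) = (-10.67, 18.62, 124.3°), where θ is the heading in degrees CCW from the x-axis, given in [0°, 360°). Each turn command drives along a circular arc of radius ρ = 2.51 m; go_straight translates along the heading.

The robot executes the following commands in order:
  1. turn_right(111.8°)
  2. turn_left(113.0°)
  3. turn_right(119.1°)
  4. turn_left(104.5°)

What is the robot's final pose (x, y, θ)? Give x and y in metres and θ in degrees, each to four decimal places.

set_pose: (x, y, θ) = (-10.6700, 18.6200, 124.3000°), ρ = 2.51
turn_right(111.8°): centre at ρ to the right, rotate −111.8° → (-9.1398, 22.4850, 12.5000°)
turn_left(113.0°): centre at ρ to the left, rotate +113.0° → (-7.6396, 26.3930, 125.5000°)
turn_right(119.1°): centre at ρ to the right, rotate −119.1° → (-5.8759, 30.3449, 6.4000°)
turn_left(104.5°): centre at ρ to the left, rotate +104.5° → (-3.8109, 33.7347, 110.9000°)

(-3.8109, 33.7347, 110.9000°)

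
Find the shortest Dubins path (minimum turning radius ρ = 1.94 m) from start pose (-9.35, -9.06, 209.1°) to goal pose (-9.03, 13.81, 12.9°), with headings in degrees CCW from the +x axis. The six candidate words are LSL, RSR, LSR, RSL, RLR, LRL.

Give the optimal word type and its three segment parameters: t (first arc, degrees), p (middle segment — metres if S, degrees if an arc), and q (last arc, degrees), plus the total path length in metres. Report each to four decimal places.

RSR: t = 124.1279°, p = 19.3583 m, q = 72.0721°, L = 26.0015 m

Let ψ = atan2(Δy, Δx) = atan2(22.87, 0.32) = 89.1984° be the start→goal bearing.
Normalize: d = |goal − start| / ρ = 22.872239/1.94 = 11.789814, α = (θ_start − ψ) mod 360° = 119.9016° = 2.092678 rad, β = (θ_goal − ψ) mod 360° = 283.7016° = 4.951528 rad.
Common terms: sin α = 0.866883, cos α = -0.498513, sin β = -0.971542, cos β = 0.236866, cos(α−β) = -0.960294, d² = 138.999708. Work in radians in the unit-radius frame; every candidate has L = ρ·(t + p + q).
LSL: p² = 2 + d² − 2cos(α−β) + 2d(sin α − sin β) = 186.269668; p = √p² = 13.648065; φ = atan2(cos β − cos α, d + sin α − sin β) = 0.053908 rad; t = (φ − α) mod 2π = 4.244415 rad, q = (β − φ) mod 2π = 4.897620 rad → L = 1.94·(4.244415 + 13.648065 + 4.897620) = 1.94·22.790099 = 44.212793 m
RSR: p² = 2 + d² − 2cos(α−β) + 2d(sin β − sin α) = 99.570922; p = √p² = 9.978523; φ = atan2(cos α − cos β, d − sin α + sin β) = -0.073763 rad; t = (α − φ) mod 2π = 2.166441 rad, q = (φ − β) mod 2π = 1.257895 rad → L = 1.94·(2.166441 + 9.978523 + 1.257895) = 1.94·13.402859 = 26.001547 m
LSR: p² = d² − 2 + 2cos(α−β) + 2d(sin α + sin β) = 132.611280; p = √p² = 11.515697; φ = atan2(−cos α − cos β, d + sin α + sin β) − atan2(−2, p) = 0.194348 rad; t = (φ − α) mod 2π = 4.384855 rad, q = (φ − β) mod 2π = 1.526006 rad → L = 1.94·(4.384855 + 11.515697 + 1.526006) = 1.94·17.426558 = 33.807523 m
RSL: p² = d² − 2 + 2cos(α−β) − 2d(sin α + sin β) = 137.546961; p = √p² = 11.728042; φ = atan2(cos α + cos β, d − sin α − sin β) − atan2(2, p) = -0.190900 rad; t = (α − φ) mod 2π = 2.283579 rad, q = (β − φ) mod 2π = 5.142428 rad → L = 1.94·(2.283579 + 11.728042 + 5.142428) = 1.94·19.154048 = 37.158854 m
RLR: c = (6 − d² + 2cos(α−β) + 2d(sin α − sin β))/8 = -11.446365, |c| > 1 → infeasible
LRL: c = (6 − d² + 2cos(α−β) − 2d(sin α − sin β))/8 = -22.283709, |c| > 1 → infeasible
Shortest: RSR with L = 26.001547 m ≈ 26.0015 m
Convert RSR to answer units (arcs ×180/π): t = 2.166441·180/π = 124.1279°, p = ρ·p = 1.94·9.978523 = 19.3583 m, q = 1.257895·180/π = 72.0721°, L = 26.0015 m.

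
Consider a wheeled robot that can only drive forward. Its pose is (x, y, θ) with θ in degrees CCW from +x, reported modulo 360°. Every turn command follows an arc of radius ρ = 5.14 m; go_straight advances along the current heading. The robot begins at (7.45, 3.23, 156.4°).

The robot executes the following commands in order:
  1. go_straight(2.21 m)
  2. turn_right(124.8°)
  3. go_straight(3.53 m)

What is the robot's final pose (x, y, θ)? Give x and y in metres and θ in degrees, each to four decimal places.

(7.7959, 15.0524, 31.6000°)

set_pose: (x, y, θ) = (7.4500, 3.2300, 156.4000°), ρ = 5.14
go_straight(2.21): x += 2.21·cos θ, y += 2.21·sin θ → (5.4248, 4.1148, 156.4000°)
turn_right(124.8°): centre at ρ to the right, rotate −124.8° → (4.7893, 13.2028, 31.6000°)
go_straight(3.53): x += 3.53·cos θ, y += 3.53·sin θ → (7.7959, 15.0524, 31.6000°)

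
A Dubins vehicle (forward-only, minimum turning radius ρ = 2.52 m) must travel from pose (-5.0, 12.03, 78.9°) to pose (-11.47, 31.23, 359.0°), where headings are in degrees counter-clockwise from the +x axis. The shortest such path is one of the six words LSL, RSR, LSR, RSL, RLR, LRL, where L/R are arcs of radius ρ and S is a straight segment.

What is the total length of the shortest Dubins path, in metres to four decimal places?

23.1817 m

Let ψ = atan2(Δy, Δx) = atan2(19.20, -6.47) = 108.6227° be the start→goal bearing.
Normalize: d = |goal − start| / ρ = 20.260822/2.52 = 8.040009, α = (θ_start − ψ) mod 360° = 330.2773° = 5.764426 rad, β = (θ_goal − ψ) mod 360° = 250.3773° = 4.369907 rad.
Common terms: sin α = -0.495803, cos α = 0.868435, sin β = -0.941924, cos β = -0.335826, cos(α−β) = 0.175367, d² = 64.641739. Work in radians in the unit-radius frame; every candidate has L = ρ·(t + p + q).
LSL: p² = 2 + d² − 2cos(α−β) + 2d(sin α − sin β) = 73.464635; p = √p² = 8.571151; φ = atan2(cos β − cos α, d + sin α − sin β) = -0.140968 rad; t = (φ − α) mod 2π = 0.377792 rad, q = (β − φ) mod 2π = 4.510875 rad → L = 2.52·(0.377792 + 8.571151 + 4.510875) = 2.52·13.459819 = 33.918743 m
RSR: p² = 2 + d² − 2cos(α−β) + 2d(sin β − sin α) = 59.117376; p = √p² = 7.688782; φ = atan2(cos α − cos β, d − sin α + sin β) = 0.157273 rad; t = (α − φ) mod 2π = 5.607152 rad, q = (φ − β) mod 2π = 2.070551 rad → L = 2.52·(5.607152 + 7.688782 + 2.070551) = 2.52·15.366486 = 38.723544 m
LSR: p² = d² − 2 + 2cos(α−β) + 2d(sin α + sin β) = 39.873787; p = √p² = 6.314569; φ = atan2(−cos α − cos β, d + sin α + sin β) − atan2(−2, p) = 0.226236 rad; t = (φ − α) mod 2π = 0.744996 rad, q = (φ − β) mod 2π = 2.139514 rad → L = 2.52·(0.744996 + 6.314569 + 2.139514) = 2.52·9.199078 = 23.181678 m
RSL: p² = d² − 2 + 2cos(α−β) − 2d(sin α + sin β) = 86.111158; p = √p² = 9.279610; φ = atan2(cos α + cos β, d − sin α − sin β) − atan2(2, p) = -0.156142 rad; t = (α − φ) mod 2π = 5.920568 rad, q = (β − φ) mod 2π = 4.526050 rad → L = 2.52·(5.920568 + 9.279610 + 4.526050) = 2.52·19.726228 = 49.710094 m
RLR: c = (6 − d² + 2cos(α−β) + 2d(sin α − sin β))/8 = -6.389672, |c| > 1 → infeasible
LRL: c = (6 − d² + 2cos(α−β) − 2d(sin α − sin β))/8 = -8.183079, |c| > 1 → infeasible
Shortest: LSR with L = 23.181678 m ≈ 23.1817 m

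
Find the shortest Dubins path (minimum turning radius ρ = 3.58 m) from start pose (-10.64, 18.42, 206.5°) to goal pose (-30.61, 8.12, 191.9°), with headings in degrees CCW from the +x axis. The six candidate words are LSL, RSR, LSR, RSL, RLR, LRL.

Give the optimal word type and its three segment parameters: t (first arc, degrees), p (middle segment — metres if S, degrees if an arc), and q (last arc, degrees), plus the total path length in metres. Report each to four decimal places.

Let ψ = atan2(Δy, Δx) = atan2(-10.30, -19.97) = -152.7165° be the start→goal bearing.
Normalize: d = |goal − start| / ρ = 22.469777/3.58 = 6.276474, α = (θ_start − ψ) mod 360° = 359.2165° = 6.269511 rad, β = (θ_goal − ψ) mod 360° = 344.6165° = 6.014693 rad.
Common terms: sin α = -0.013674, cos α = 0.999907, sin β = -0.265278, cos β = 0.964172, cos(α−β) = 0.967709, d² = 39.394128. Work in radians in the unit-radius frame; every candidate has L = ρ·(t + p + q).
LSL: p² = 2 + d² − 2cos(α−β) + 2d(sin α − sin β) = 42.617085; p = √p² = 6.528176; φ = atan2(cos β − cos α, d + sin α − sin β) = -0.005474 rad; t = (φ − α) mod 2π = 0.008201 rad, q = (β − φ) mod 2π = 6.020167 rad → L = 3.58·(0.008201 + 6.528176 + 6.020167) = 3.58·12.556543 = 44.952426 m
RSR: p² = 2 + d² − 2cos(α−β) + 2d(sin β − sin α) = 36.300334; p = √p² = 6.024976; φ = atan2(cos α − cos β, d − sin α + sin β) = 0.005931 rad; t = (α − φ) mod 2π = 6.263580 rad, q = (φ − β) mod 2π = 0.274424 rad → L = 3.58·(6.263580 + 6.024976 + 0.274424) = 3.58·12.562979 = 44.975466 m
LSR: p² = d² − 2 + 2cos(α−β) + 2d(sin α + sin β) = 35.827871; p = √p² = 5.985639; φ = atan2(−cos α − cos β, d + sin α + sin β) − atan2(−2, p) = 0.005995 rad; t = (φ − α) mod 2π = 0.019670 rad, q = (φ − β) mod 2π = 0.274488 rad → L = 3.58·(0.019670 + 5.985639 + 0.274488) = 3.58·6.279796 = 22.481671 m
RSL: p² = d² − 2 + 2cos(α−β) − 2d(sin α + sin β) = 42.831221; p = √p² = 6.544557; φ = atan2(cos α + cos β, d − sin α − sin β) − atan2(2, p) = -0.005484 rad; t = (α − φ) mod 2π = 6.274995 rad, q = (β − φ) mod 2π = 6.020177 rad → L = 3.58·(6.274995 + 6.544557 + 6.020177) = 3.58·18.839729 = 67.446228 m
RLR: c = (6 − d² + 2cos(α−β) + 2d(sin α − sin β))/8 = -3.537542, |c| > 1 → infeasible
LRL: c = (6 − d² + 2cos(α−β) − 2d(sin α − sin β))/8 = -4.327136, |c| > 1 → infeasible
Shortest: LSR with L = 22.481671 m ≈ 22.4817 m
Convert LSR to answer units (arcs ×180/π): t = 0.019670·180/π = 1.1270°, p = ρ·p = 3.58·5.985639 = 21.4286 m, q = 0.274488·180/π = 15.7270°, L = 22.4817 m.

LSR: t = 1.1270°, p = 21.4286 m, q = 15.7270°, L = 22.4817 m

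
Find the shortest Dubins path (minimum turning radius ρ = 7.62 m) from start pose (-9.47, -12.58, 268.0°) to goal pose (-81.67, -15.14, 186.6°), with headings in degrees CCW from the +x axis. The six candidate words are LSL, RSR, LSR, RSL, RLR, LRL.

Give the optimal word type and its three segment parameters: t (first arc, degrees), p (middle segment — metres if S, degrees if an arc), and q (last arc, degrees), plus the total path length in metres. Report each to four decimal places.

Let ψ = atan2(Δy, Δx) = atan2(-2.56, -72.20) = -177.9693° be the start→goal bearing.
Normalize: d = |goal − start| / ρ = 72.245371/7.62 = 9.481020, α = (θ_start − ψ) mod 360° = 85.9693° = 1.500448 rad, β = (θ_goal − ψ) mod 360° = 4.5693° = 0.079750 rad.
Common terms: sin α = 0.997527, cos α = 0.070291, sin β = 0.079665, cos β = 0.996822, cos(α−β) = 0.149535, d² = 89.889736. Work in radians in the unit-radius frame; every candidate has L = ρ·(t + p + q).
LSL: p² = 2 + d² − 2cos(α−β) + 2d(sin α − sin β) = 108.995192; p = √p² = 10.440076; φ = atan2(cos β − cos α, d + sin α − sin β) = 0.088864 rad; t = (φ − α) mod 2π = 4.871602 rad, q = (β − φ) mod 2π = 6.274070 rad → L = 7.62·(4.871602 + 10.440076 + 6.274070) = 7.62·21.585749 = 164.483406 m
RSR: p² = 2 + d² − 2cos(α−β) + 2d(sin β − sin α) = 74.186139; p = √p² = 8.613138; φ = atan2(cos α − cos β, d − sin α + sin β) = -0.107780 rad; t = (α − φ) mod 2π = 1.608228 rad, q = (φ − β) mod 2π = 6.095655 rad → L = 7.62·(1.608228 + 8.613138 + 6.095655) = 7.62·16.317021 = 124.335699 m
LSR: p² = d² − 2 + 2cos(α−β) + 2d(sin α + sin β) = 108.614556; p = √p² = 10.421831; φ = atan2(−cos α − cos β, d + sin α + sin β) − atan2(−2, p) = 0.088872 rad; t = (φ − α) mod 2π = 4.871610 rad, q = (φ − β) mod 2π = 0.009123 rad → L = 7.62·(4.871610 + 10.421831 + 0.009123) = 7.62·15.302564 = 116.605536 m
RSL: p² = d² − 2 + 2cos(α−β) − 2d(sin α + sin β) = 67.763058; p = √p² = 8.231832; φ = atan2(cos α + cos β, d − sin α − sin β) − atan2(2, p) = -0.112038 rad; t = (α − φ) mod 2π = 1.612485 rad, q = (β − φ) mod 2π = 0.191787 rad → L = 7.62·(1.612485 + 8.231832 + 0.191787) = 7.62·10.036105 = 76.475118 m
RLR: c = (6 − d² + 2cos(α−β) + 2d(sin α − sin β))/8 = -8.273267, |c| > 1 → infeasible
LRL: c = (6 − d² + 2cos(α−β) − 2d(sin α − sin β))/8 = -12.624399, |c| > 1 → infeasible
Shortest: RSL with L = 76.475118 m ≈ 76.4751 m
Convert RSL to answer units (arcs ×180/π): t = 1.612485·180/π = 92.3886°, p = ρ·p = 7.62·8.231832 = 62.7266 m, q = 0.191787·180/π = 10.9886°, L = 76.4751 m.

RSL: t = 92.3886°, p = 62.7266 m, q = 10.9886°, L = 76.4751 m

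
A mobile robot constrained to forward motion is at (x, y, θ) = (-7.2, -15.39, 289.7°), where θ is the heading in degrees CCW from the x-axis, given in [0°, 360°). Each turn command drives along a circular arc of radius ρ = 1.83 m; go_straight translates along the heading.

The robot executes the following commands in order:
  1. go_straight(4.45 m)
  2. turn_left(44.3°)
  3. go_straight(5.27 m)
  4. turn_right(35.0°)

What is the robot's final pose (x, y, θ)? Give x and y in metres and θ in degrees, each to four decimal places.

set_pose: (x, y, θ) = (-7.2000, -15.3900, 289.7000°), ρ = 1.83
go_straight(4.45): x += 4.45·cos θ, y += 4.45·sin θ → (-5.6999, -19.5795, 289.7000°)
turn_left(44.3°): centre at ρ to the left, rotate +44.3° → (-4.7793, -20.6075, 334.0000°)
go_straight(5.27): x += 5.27·cos θ, y += 5.27·sin θ → (-0.0426, -22.9177, 334.0000°)
turn_right(35.0°): centre at ρ to the right, rotate −35.0° → (0.7557, -23.6753, 299.0000°)

(0.7557, -23.6753, 299.0000°)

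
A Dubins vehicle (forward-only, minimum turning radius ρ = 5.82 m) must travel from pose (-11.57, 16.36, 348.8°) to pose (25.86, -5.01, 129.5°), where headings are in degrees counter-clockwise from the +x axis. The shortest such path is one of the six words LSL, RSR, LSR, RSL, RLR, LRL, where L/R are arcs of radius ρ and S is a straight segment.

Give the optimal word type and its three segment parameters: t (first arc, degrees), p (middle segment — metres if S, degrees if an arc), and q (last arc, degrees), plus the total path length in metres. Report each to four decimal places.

RSL: t = 35.6905°, p = 37.4188 m, q = 176.3905°, L = 58.9616 m

Let ψ = atan2(Δy, Δx) = atan2(-21.37, 37.43) = -29.7234° be the start→goal bearing.
Normalize: d = |goal − start| / ρ = 43.100833/5.82 = 7.405641, α = (θ_start − ψ) mod 360° = 18.5234° = 0.323295 rad, β = (θ_goal − ψ) mod 360° = 159.2234° = 2.778973 rad.
Common terms: sin α = 0.317693, cos α = 0.948194, sin β = 0.354724, cos β = -0.934971, cos(α−β) = -0.773840, d² = 54.843525. Work in radians in the unit-radius frame; every candidate has L = ρ·(t + p + q).
LSL: p² = 2 + d² − 2cos(α−β) + 2d(sin α − sin β) = 57.842718; p = √p² = 7.605440; φ = atan2(cos β − cos α, d + sin α − sin β) = -0.250210 rad; t = (φ − α) mod 2π = 5.709680 rad, q = (β − φ) mod 2π = 3.029184 rad → L = 5.82·(5.709680 + 7.605440 + 3.029184) = 5.82·16.344304 = 95.123847 m
RSR: p² = 2 + d² − 2cos(α−β) + 2d(sin β − sin α) = 58.939692; p = √p² = 7.677219; φ = atan2(cos α − cos β, d − sin α + sin β) = 0.247821 rad; t = (α − φ) mod 2π = 0.075474 rad, q = (φ − β) mod 2π = 3.752033 rad → L = 5.82·(0.075474 + 7.677219 + 3.752033) = 5.82·11.504726 = 66.957506 m
LSR: p² = d² − 2 + 2cos(α−β) + 2d(sin α + sin β) = 61.255204; p = √p² = 7.826570; φ = atan2(−cos α − cos β, d + sin α + sin β) − atan2(−2, p) = 0.248549 rad; t = (φ − α) mod 2π = 6.208439 rad, q = (φ − β) mod 2π = 3.752761 rad → L = 5.82·(6.208439 + 7.826570 + 3.752761) = 5.82·17.787770 = 103.524822 m
RSL: p² = d² − 2 + 2cos(α−β) − 2d(sin α + sin β) = 41.336484; p = √p² = 6.429346; φ = atan2(cos α + cos β, d − sin α − sin β) − atan2(2, p) = -0.299621 rad; t = (α − φ) mod 2π = 0.622916 rad, q = (β − φ) mod 2π = 3.078594 rad → L = 5.82·(0.622916 + 6.429346 + 3.078594) = 5.82·10.130856 = 58.961583 m
RLR: c = (6 − d² + 2cos(α−β) + 2d(sin α − sin β))/8 = -6.367461, |c| > 1 → infeasible
LRL: c = (6 − d² + 2cos(α−β) − 2d(sin α − sin β))/8 = -6.230340, |c| > 1 → infeasible
Shortest: RSL with L = 58.961583 m ≈ 58.9616 m
Convert RSL to answer units (arcs ×180/π): t = 0.622916·180/π = 35.6905°, p = ρ·p = 5.82·6.429346 = 37.4188 m, q = 3.078594·180/π = 176.3905°, L = 58.9616 m.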